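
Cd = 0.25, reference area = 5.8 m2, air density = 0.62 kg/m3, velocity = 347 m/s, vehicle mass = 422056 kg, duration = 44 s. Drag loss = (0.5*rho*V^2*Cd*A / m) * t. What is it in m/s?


D = 0.5 * 0.62 * 347^2 * 0.25 * 5.8 = 54123.85 N
a = 54123.85 / 422056 = 0.1282 m/s2
dV = 0.1282 * 44 = 5.6 m/s

5.6 m/s


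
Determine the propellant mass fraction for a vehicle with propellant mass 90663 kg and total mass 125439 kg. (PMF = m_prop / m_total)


PMF = 90663 / 125439 = 0.723

0.723


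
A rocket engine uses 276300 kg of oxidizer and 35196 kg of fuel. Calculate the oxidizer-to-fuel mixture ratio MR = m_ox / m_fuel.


MR = 276300 / 35196 = 7.85

7.85


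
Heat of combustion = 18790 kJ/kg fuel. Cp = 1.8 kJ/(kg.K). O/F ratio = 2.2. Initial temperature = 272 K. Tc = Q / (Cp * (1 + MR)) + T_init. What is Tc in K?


Tc = 18790 / (1.8 * (1 + 2.2)) + 272 = 3534 K

3534 K


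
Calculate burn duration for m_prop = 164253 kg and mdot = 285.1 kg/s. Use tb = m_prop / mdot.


tb = 164253 / 285.1 = 576.1 s

576.1 s


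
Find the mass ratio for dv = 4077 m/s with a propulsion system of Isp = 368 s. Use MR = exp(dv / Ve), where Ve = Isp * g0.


Ve = 368 * 9.81 = 3610.08 m/s
MR = exp(4077 / 3610.08) = 3.094

3.094


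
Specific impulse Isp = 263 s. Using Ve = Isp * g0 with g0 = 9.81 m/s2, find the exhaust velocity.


Ve = Isp * g0 = 263 * 9.81 = 2580.0 m/s

2580.0 m/s


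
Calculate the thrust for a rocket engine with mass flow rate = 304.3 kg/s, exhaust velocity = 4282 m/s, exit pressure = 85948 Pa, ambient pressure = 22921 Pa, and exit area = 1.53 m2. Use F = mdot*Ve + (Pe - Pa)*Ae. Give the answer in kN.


F = 304.3 * 4282 + (85948 - 22921) * 1.53 = 1.3994e+06 N = 1399.4 kN

1399.4 kN


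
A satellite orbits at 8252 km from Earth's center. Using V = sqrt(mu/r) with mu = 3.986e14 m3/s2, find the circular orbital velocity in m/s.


V = sqrt(3.986e14 / 8252000) = 6950 m/s

6950 m/s


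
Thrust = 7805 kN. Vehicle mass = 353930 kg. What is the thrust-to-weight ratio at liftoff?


TWR = 7805000 / (353930 * 9.81) = 2.25

2.25


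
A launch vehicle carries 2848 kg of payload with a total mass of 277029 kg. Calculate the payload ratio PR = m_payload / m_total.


PR = 2848 / 277029 = 0.0103

0.0103


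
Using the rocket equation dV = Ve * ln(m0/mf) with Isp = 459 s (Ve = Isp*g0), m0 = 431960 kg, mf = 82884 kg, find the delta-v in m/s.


Ve = 459 * 9.81 = 4502.79 m/s
dV = 4502.79 * ln(431960/82884) = 7434 m/s

7434 m/s


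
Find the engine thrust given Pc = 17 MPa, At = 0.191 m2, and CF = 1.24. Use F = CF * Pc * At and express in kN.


F = 1.24 * 17e6 * 0.191 = 4.0263e+06 N = 4026.3 kN

4026.3 kN


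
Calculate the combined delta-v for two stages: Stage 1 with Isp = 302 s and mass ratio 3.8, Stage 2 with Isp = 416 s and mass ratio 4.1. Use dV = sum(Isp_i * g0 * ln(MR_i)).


dV1 = 302 * 9.81 * ln(3.8) = 3955.1 m/s
dV2 = 416 * 9.81 * ln(4.1) = 5758.2 m/s
Total dV = 3955.1 + 5758.2 = 9713.3 m/s ~ 9713 m/s

9713 m/s


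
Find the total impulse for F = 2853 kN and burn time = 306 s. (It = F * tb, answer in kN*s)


It = 2853 * 306 = 873018 kN*s

873018 kN*s


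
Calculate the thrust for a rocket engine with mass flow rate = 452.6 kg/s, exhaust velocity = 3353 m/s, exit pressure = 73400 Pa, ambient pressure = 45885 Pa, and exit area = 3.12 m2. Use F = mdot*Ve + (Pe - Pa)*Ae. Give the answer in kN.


F = 452.6 * 3353 + (73400 - 45885) * 3.12 = 1.6034e+06 N = 1603.4 kN

1603.4 kN


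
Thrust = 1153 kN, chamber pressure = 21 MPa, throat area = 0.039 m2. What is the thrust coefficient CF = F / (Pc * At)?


CF = 1153000 / (21e6 * 0.039) = 1.41

1.41


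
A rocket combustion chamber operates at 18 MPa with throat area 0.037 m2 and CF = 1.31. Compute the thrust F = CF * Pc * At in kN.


F = 1.31 * 18e6 * 0.037 = 872460.0 N = 872.5 kN

872.5 kN


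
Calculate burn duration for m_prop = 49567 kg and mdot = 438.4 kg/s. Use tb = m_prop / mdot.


tb = 49567 / 438.4 = 113.1 s

113.1 s


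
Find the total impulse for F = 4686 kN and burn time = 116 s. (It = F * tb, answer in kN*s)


It = 4686 * 116 = 543576 kN*s

543576 kN*s


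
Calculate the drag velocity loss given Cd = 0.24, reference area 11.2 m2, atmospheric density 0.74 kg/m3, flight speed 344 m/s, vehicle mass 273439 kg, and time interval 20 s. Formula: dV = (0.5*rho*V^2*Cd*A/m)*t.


D = 0.5 * 0.74 * 344^2 * 0.24 * 11.2 = 117692.25 N
a = 117692.25 / 273439 = 0.4304 m/s2
dV = 0.4304 * 20 = 8.6 m/s

8.6 m/s


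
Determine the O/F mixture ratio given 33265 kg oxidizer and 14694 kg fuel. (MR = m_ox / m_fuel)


MR = 33265 / 14694 = 2.26

2.26


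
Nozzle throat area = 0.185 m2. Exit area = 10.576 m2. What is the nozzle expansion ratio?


AR = 10.576 / 0.185 = 57.2

57.2


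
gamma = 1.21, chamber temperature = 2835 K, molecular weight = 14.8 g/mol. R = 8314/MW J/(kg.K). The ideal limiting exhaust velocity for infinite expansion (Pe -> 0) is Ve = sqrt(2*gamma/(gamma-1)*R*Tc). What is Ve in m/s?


R = 8314 / 14.8 = 561.76 J/(kg.K)
Ve = sqrt(2 * 1.21 / (1.21 - 1) * 561.76 * 2835) = 4284 m/s

4284 m/s


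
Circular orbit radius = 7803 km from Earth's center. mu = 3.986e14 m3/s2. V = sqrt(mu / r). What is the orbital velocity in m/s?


V = sqrt(3.986e14 / 7803000) = 7147 m/s

7147 m/s


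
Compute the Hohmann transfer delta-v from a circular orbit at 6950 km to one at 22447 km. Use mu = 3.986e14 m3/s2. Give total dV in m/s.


V1 = sqrt(mu/r1) = 7573.14 m/s
dV1 = V1*(sqrt(2*r2/(r1+r2)) - 1) = 1785.63 m/s
V2 = sqrt(mu/r2) = 4213.95 m/s
dV2 = V2*(1 - sqrt(2*r1/(r1+r2))) = 1316.3 m/s
Total dV = 3102 m/s

3102 m/s


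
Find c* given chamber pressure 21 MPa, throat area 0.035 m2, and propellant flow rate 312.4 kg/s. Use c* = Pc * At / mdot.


c* = 21e6 * 0.035 / 312.4 = 2353 m/s

2353 m/s


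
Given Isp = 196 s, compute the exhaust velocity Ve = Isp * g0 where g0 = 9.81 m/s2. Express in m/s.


Ve = Isp * g0 = 196 * 9.81 = 1922.8 m/s

1922.8 m/s


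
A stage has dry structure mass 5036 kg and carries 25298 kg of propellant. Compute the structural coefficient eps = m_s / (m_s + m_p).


eps = 5036 / (5036 + 25298) = 0.166

0.166


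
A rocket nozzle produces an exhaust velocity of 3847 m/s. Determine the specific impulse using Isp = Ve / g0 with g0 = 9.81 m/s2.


Isp = Ve / g0 = 3847 / 9.81 = 392.2 s

392.2 s


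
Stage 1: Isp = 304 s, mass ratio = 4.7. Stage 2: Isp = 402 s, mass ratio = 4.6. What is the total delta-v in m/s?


dV1 = 304 * 9.81 * ln(4.7) = 4615.2 m/s
dV2 = 402 * 9.81 * ln(4.6) = 6018.2 m/s
Total dV = 4615.2 + 6018.2 = 10633.4 m/s ~ 10633 m/s

10633 m/s


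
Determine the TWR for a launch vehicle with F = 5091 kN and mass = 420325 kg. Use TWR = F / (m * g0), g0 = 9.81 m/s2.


TWR = 5091000 / (420325 * 9.81) = 1.23

1.23


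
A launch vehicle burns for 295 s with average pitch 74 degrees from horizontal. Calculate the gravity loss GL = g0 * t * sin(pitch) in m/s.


GL = 9.81 * 295 * sin(74 deg) = 2782 m/s

2782 m/s


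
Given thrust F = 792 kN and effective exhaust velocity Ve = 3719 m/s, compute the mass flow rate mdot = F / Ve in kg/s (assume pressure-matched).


mdot = F / Ve = 792000 / 3719 = 213.0 kg/s

213.0 kg/s


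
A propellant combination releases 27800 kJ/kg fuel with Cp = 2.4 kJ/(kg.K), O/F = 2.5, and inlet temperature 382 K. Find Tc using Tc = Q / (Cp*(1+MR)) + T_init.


Tc = 27800 / (2.4 * (1 + 2.5)) + 382 = 3692 K

3692 K


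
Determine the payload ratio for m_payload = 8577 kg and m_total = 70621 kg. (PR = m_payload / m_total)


PR = 8577 / 70621 = 0.1215

0.1215


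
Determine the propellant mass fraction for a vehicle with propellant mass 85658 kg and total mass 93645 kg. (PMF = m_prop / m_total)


PMF = 85658 / 93645 = 0.915

0.915


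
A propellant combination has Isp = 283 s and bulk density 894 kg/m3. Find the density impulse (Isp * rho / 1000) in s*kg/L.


rho*Isp = 283 * 894 / 1000 = 253 s*kg/L

253 s*kg/L


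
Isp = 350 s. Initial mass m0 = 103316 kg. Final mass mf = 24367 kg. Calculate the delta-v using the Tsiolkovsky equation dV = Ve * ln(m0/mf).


Ve = 350 * 9.81 = 3433.5 m/s
dV = 3433.5 * ln(103316/24367) = 4960 m/s

4960 m/s


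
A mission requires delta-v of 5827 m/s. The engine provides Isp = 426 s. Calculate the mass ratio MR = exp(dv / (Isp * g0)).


Ve = 426 * 9.81 = 4179.06 m/s
MR = exp(5827 / 4179.06) = 4.032

4.032


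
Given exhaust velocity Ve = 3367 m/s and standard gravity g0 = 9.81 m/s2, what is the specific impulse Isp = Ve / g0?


Isp = Ve / g0 = 3367 / 9.81 = 343.2 s

343.2 s


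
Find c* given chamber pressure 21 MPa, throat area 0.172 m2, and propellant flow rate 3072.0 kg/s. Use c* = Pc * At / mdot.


c* = 21e6 * 0.172 / 3072.0 = 1176 m/s

1176 m/s


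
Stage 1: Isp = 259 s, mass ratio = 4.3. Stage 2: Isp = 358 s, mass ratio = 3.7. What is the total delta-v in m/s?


dV1 = 259 * 9.81 * ln(4.3) = 3706.0 m/s
dV2 = 358 * 9.81 * ln(3.7) = 4594.8 m/s
Total dV = 3706.0 + 4594.8 = 8300.8 m/s ~ 8301 m/s

8301 m/s


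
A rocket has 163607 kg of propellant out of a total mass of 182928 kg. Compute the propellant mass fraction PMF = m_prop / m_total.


PMF = 163607 / 182928 = 0.894

0.894


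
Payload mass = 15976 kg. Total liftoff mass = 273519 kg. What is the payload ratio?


PR = 15976 / 273519 = 0.0584

0.0584


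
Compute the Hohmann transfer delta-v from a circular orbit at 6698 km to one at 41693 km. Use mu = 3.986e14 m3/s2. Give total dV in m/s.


V1 = sqrt(mu/r1) = 7714.29 m/s
dV1 = V1*(sqrt(2*r2/(r1+r2)) - 1) = 2412.23 m/s
V2 = sqrt(mu/r2) = 3091.98 m/s
dV2 = V2*(1 - sqrt(2*r1/(r1+r2))) = 1465.15 m/s
Total dV = 3877 m/s

3877 m/s


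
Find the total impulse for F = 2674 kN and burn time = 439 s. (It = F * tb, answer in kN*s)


It = 2674 * 439 = 1173886 kN*s

1173886 kN*s


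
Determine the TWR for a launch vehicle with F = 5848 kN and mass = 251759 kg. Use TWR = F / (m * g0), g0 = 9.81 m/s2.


TWR = 5848000 / (251759 * 9.81) = 2.37

2.37


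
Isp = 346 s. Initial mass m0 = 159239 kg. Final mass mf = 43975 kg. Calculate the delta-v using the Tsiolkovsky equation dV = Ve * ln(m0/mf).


Ve = 346 * 9.81 = 3394.26 m/s
dV = 3394.26 * ln(159239/43975) = 4368 m/s

4368 m/s


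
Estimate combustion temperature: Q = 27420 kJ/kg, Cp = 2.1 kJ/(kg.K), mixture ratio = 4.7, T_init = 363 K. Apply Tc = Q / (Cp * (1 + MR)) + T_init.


Tc = 27420 / (2.1 * (1 + 4.7)) + 363 = 2654 K

2654 K


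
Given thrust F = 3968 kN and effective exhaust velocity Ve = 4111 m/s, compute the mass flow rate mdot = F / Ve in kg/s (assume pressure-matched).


mdot = F / Ve = 3968000 / 4111 = 965.2 kg/s

965.2 kg/s


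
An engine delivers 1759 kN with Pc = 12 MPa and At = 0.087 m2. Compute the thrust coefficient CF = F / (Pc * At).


CF = 1759000 / (12e6 * 0.087) = 1.68

1.68


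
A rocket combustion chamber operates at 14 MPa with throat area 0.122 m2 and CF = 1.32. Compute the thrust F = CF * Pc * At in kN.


F = 1.32 * 14e6 * 0.122 = 2.2546e+06 N = 2254.6 kN

2254.6 kN


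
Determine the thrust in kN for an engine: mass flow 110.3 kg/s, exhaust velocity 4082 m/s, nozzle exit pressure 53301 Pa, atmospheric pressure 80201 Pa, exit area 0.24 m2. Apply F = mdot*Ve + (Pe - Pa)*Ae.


F = 110.3 * 4082 + (53301 - 80201) * 0.24 = 443789.0 N = 443.8 kN

443.8 kN


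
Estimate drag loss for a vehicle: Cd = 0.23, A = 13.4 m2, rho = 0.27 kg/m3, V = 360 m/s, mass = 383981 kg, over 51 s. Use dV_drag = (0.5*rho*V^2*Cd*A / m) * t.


D = 0.5 * 0.27 * 360^2 * 0.23 * 13.4 = 53922.67 N
a = 53922.67 / 383981 = 0.1404 m/s2
dV = 0.1404 * 51 = 7.2 m/s

7.2 m/s


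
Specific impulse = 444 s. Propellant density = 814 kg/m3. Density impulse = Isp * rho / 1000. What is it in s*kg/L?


rho*Isp = 444 * 814 / 1000 = 361 s*kg/L

361 s*kg/L


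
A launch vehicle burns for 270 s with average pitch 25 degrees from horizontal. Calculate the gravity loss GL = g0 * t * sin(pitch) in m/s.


GL = 9.81 * 270 * sin(25 deg) = 1119 m/s

1119 m/s


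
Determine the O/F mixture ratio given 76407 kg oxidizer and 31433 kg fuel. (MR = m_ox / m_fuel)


MR = 76407 / 31433 = 2.43

2.43


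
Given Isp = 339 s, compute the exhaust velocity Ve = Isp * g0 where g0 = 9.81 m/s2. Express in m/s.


Ve = Isp * g0 = 339 * 9.81 = 3325.6 m/s

3325.6 m/s


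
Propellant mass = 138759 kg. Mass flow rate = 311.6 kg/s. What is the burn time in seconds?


tb = 138759 / 311.6 = 445.3 s

445.3 s


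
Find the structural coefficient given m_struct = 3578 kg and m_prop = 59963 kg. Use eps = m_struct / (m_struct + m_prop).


eps = 3578 / (3578 + 59963) = 0.0563

0.0563


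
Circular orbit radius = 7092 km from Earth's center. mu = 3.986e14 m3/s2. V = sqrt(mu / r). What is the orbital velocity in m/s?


V = sqrt(3.986e14 / 7092000) = 7497 m/s

7497 m/s


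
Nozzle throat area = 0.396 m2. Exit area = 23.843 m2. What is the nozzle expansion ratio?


AR = 23.843 / 0.396 = 60.2

60.2


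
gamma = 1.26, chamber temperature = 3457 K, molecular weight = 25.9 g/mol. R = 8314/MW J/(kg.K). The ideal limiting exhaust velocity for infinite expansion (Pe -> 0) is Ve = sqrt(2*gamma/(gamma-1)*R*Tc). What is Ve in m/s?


R = 8314 / 25.9 = 321.0 J/(kg.K)
Ve = sqrt(2 * 1.26 / (1.26 - 1) * 321.0 * 3457) = 3280 m/s

3280 m/s


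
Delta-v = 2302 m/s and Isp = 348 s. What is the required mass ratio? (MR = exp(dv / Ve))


Ve = 348 * 9.81 = 3413.88 m/s
MR = exp(2302 / 3413.88) = 1.963

1.963


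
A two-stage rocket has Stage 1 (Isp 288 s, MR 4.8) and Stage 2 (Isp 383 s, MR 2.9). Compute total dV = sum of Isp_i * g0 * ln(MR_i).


dV1 = 288 * 9.81 * ln(4.8) = 4431.8 m/s
dV2 = 383 * 9.81 * ln(2.9) = 4000.4 m/s
Total dV = 4431.8 + 4000.4 = 8432.2 m/s ~ 8432 m/s

8432 m/s


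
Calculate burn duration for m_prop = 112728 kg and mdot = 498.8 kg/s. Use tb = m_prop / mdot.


tb = 112728 / 498.8 = 226.0 s

226.0 s


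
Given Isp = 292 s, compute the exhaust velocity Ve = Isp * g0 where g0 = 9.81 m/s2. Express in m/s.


Ve = Isp * g0 = 292 * 9.81 = 2864.5 m/s

2864.5 m/s


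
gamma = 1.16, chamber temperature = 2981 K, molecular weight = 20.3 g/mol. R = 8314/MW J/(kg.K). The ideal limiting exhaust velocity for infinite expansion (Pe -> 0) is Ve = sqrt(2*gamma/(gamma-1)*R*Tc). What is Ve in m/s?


R = 8314 / 20.3 = 409.56 J/(kg.K)
Ve = sqrt(2 * 1.16 / (1.16 - 1) * 409.56 * 2981) = 4207 m/s

4207 m/s


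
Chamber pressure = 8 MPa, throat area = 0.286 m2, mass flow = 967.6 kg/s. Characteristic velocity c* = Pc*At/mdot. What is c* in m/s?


c* = 8e6 * 0.286 / 967.6 = 2365 m/s

2365 m/s


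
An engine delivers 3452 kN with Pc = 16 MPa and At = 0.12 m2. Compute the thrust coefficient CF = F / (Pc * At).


CF = 3452000 / (16e6 * 0.12) = 1.8

1.8


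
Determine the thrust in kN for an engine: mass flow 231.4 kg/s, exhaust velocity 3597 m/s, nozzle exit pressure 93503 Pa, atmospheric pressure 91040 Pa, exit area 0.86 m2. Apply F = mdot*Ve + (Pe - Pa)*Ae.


F = 231.4 * 3597 + (93503 - 91040) * 0.86 = 834464.0 N = 834.5 kN

834.5 kN


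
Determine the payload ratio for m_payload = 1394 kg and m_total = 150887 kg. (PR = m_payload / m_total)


PR = 1394 / 150887 = 0.0092

0.0092


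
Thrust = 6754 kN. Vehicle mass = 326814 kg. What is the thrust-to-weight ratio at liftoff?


TWR = 6754000 / (326814 * 9.81) = 2.11

2.11


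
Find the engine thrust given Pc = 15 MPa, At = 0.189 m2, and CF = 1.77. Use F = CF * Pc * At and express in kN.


F = 1.77 * 15e6 * 0.189 = 5.0180e+06 N = 5017.9 kN

5017.9 kN


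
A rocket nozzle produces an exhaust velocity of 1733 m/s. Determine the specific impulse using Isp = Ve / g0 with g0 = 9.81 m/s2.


Isp = Ve / g0 = 1733 / 9.81 = 176.7 s

176.7 s


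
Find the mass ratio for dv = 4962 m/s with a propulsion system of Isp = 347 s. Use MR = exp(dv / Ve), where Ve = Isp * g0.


Ve = 347 * 9.81 = 3404.07 m/s
MR = exp(4962 / 3404.07) = 4.296

4.296


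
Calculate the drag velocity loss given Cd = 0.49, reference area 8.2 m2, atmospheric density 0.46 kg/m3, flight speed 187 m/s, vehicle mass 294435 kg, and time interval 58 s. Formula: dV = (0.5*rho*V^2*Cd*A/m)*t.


D = 0.5 * 0.46 * 187^2 * 0.49 * 8.2 = 32316.25 N
a = 32316.25 / 294435 = 0.1098 m/s2
dV = 0.1098 * 58 = 6.4 m/s

6.4 m/s


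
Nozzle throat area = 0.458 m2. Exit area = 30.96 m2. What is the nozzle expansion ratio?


AR = 30.96 / 0.458 = 67.6

67.6


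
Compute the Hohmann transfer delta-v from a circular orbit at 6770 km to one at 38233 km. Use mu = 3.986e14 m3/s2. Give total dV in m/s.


V1 = sqrt(mu/r1) = 7673.16 m/s
dV1 = V1*(sqrt(2*r2/(r1+r2)) - 1) = 2328.86 m/s
V2 = sqrt(mu/r2) = 3228.86 m/s
dV2 = V2*(1 - sqrt(2*r1/(r1+r2))) = 1457.78 m/s
Total dV = 3787 m/s

3787 m/s


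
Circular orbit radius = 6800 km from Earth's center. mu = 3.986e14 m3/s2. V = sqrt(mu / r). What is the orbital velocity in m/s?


V = sqrt(3.986e14 / 6800000) = 7656 m/s

7656 m/s


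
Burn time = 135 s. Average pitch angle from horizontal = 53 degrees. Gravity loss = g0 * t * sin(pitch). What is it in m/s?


GL = 9.81 * 135 * sin(53 deg) = 1058 m/s

1058 m/s


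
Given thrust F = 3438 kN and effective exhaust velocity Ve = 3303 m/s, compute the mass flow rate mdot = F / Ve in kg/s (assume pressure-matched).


mdot = F / Ve = 3438000 / 3303 = 1040.9 kg/s

1040.9 kg/s


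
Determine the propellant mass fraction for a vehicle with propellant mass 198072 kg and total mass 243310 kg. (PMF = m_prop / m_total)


PMF = 198072 / 243310 = 0.814

0.814


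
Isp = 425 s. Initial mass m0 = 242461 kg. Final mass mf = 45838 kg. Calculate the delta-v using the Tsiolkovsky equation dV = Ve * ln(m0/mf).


Ve = 425 * 9.81 = 4169.25 m/s
dV = 4169.25 * ln(242461/45838) = 6945 m/s

6945 m/s


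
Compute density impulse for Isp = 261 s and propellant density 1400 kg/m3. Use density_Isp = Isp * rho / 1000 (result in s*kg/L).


rho*Isp = 261 * 1400 / 1000 = 365 s*kg/L

365 s*kg/L


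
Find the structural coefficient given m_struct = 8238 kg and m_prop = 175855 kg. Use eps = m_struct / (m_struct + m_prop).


eps = 8238 / (8238 + 175855) = 0.0447

0.0447


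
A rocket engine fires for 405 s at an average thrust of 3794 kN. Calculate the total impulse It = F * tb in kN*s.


It = 3794 * 405 = 1536570 kN*s

1536570 kN*s


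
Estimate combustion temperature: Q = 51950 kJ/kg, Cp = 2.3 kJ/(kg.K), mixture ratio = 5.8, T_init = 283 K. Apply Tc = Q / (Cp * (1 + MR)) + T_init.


Tc = 51950 / (2.3 * (1 + 5.8)) + 283 = 3605 K

3605 K


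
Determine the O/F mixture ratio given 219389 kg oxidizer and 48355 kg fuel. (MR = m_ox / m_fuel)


MR = 219389 / 48355 = 4.54

4.54


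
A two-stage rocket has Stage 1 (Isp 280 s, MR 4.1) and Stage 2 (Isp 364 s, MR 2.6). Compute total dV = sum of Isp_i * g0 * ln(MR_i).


dV1 = 280 * 9.81 * ln(4.1) = 3875.7 m/s
dV2 = 364 * 9.81 * ln(2.6) = 3412.0 m/s
Total dV = 3875.7 + 3412.0 = 7287.7 m/s ~ 7288 m/s

7288 m/s


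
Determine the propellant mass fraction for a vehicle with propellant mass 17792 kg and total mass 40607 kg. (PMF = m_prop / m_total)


PMF = 17792 / 40607 = 0.438

0.438


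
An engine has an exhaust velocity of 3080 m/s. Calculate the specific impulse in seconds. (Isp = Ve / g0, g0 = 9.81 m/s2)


Isp = Ve / g0 = 3080 / 9.81 = 314.0 s

314.0 s


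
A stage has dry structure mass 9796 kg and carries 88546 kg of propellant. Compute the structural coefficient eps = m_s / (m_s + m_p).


eps = 9796 / (9796 + 88546) = 0.0996

0.0996


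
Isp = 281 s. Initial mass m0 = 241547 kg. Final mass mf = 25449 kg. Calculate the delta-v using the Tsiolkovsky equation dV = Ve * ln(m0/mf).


Ve = 281 * 9.81 = 2756.61 m/s
dV = 2756.61 * ln(241547/25449) = 6203 m/s

6203 m/s


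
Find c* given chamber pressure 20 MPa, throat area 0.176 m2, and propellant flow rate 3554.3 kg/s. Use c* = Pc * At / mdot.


c* = 20e6 * 0.176 / 3554.3 = 990 m/s

990 m/s


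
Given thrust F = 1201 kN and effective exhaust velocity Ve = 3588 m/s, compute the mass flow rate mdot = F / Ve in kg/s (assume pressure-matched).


mdot = F / Ve = 1201000 / 3588 = 334.7 kg/s

334.7 kg/s


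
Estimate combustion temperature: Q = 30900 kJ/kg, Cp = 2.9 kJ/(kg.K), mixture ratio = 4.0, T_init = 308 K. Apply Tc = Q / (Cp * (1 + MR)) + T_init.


Tc = 30900 / (2.9 * (1 + 4.0)) + 308 = 2439 K

2439 K


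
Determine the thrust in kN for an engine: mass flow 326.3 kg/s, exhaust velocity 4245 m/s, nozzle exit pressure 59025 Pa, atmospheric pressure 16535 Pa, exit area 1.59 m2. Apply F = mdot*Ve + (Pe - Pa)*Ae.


F = 326.3 * 4245 + (59025 - 16535) * 1.59 = 1.4527e+06 N = 1452.7 kN

1452.7 kN


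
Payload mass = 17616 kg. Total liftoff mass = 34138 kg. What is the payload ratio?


PR = 17616 / 34138 = 0.516

0.516


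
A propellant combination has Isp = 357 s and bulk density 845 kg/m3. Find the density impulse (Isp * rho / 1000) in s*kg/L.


rho*Isp = 357 * 845 / 1000 = 302 s*kg/L

302 s*kg/L


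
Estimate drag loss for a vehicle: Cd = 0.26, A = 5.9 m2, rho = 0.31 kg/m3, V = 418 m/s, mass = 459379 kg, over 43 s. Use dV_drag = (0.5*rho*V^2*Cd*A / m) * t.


D = 0.5 * 0.31 * 418^2 * 0.26 * 5.9 = 41544.13 N
a = 41544.13 / 459379 = 0.0904 m/s2
dV = 0.0904 * 43 = 3.9 m/s

3.9 m/s


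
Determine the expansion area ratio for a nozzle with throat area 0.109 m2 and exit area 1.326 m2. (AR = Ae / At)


AR = 1.326 / 0.109 = 12.2

12.2


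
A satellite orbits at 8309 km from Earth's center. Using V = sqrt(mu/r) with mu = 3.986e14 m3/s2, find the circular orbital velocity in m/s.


V = sqrt(3.986e14 / 8309000) = 6926 m/s

6926 m/s


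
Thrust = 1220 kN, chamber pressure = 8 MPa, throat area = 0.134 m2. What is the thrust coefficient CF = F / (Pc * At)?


CF = 1220000 / (8e6 * 0.134) = 1.14

1.14


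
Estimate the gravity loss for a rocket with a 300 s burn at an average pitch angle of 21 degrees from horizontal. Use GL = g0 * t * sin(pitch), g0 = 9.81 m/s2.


GL = 9.81 * 300 * sin(21 deg) = 1055 m/s

1055 m/s


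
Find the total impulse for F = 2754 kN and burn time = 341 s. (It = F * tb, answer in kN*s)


It = 2754 * 341 = 939114 kN*s

939114 kN*s


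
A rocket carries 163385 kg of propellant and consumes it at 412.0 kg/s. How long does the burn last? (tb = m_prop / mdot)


tb = 163385 / 412.0 = 396.6 s

396.6 s


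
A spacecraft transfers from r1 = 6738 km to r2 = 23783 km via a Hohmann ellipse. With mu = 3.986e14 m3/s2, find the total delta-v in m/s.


V1 = sqrt(mu/r1) = 7691.36 m/s
dV1 = V1*(sqrt(2*r2/(r1+r2)) - 1) = 1910.43 m/s
V2 = sqrt(mu/r2) = 4093.88 m/s
dV2 = V2*(1 - sqrt(2*r1/(r1+r2))) = 1373.58 m/s
Total dV = 3284 m/s

3284 m/s


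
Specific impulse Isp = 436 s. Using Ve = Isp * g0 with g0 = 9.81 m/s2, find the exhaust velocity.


Ve = Isp * g0 = 436 * 9.81 = 4277.2 m/s

4277.2 m/s


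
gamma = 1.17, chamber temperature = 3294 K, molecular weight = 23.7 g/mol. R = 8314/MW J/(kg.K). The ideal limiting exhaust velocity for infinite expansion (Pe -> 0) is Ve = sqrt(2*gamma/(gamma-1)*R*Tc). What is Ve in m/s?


R = 8314 / 23.7 = 350.8 J/(kg.K)
Ve = sqrt(2 * 1.17 / (1.17 - 1) * 350.8 * 3294) = 3988 m/s

3988 m/s


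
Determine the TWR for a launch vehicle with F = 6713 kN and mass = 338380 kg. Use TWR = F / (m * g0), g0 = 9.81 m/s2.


TWR = 6713000 / (338380 * 9.81) = 2.02

2.02


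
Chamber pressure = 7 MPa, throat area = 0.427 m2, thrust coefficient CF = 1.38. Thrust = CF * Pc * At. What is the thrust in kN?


F = 1.38 * 7e6 * 0.427 = 4.1248e+06 N = 4124.8 kN

4124.8 kN


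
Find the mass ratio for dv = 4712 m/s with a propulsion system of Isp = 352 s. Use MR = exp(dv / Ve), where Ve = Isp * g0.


Ve = 352 * 9.81 = 3453.12 m/s
MR = exp(4712 / 3453.12) = 3.914

3.914


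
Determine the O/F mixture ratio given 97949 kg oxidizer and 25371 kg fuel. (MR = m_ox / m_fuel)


MR = 97949 / 25371 = 3.86

3.86


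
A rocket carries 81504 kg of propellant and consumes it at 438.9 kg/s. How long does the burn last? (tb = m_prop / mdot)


tb = 81504 / 438.9 = 185.7 s

185.7 s


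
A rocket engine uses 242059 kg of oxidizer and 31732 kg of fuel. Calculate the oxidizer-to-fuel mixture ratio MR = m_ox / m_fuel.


MR = 242059 / 31732 = 7.63

7.63


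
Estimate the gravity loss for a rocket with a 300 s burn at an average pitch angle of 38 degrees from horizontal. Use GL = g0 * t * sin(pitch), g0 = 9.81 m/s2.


GL = 9.81 * 300 * sin(38 deg) = 1812 m/s

1812 m/s


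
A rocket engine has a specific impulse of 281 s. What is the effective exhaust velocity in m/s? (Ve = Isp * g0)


Ve = Isp * g0 = 281 * 9.81 = 2756.6 m/s

2756.6 m/s


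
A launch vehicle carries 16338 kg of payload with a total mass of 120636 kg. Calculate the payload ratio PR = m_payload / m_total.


PR = 16338 / 120636 = 0.1354

0.1354


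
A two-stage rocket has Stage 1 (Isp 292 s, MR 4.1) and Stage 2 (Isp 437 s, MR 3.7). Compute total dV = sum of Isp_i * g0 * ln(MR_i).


dV1 = 292 * 9.81 * ln(4.1) = 4041.8 m/s
dV2 = 437 * 9.81 * ln(3.7) = 5608.8 m/s
Total dV = 4041.8 + 5608.8 = 9650.6 m/s ~ 9651 m/s

9651 m/s


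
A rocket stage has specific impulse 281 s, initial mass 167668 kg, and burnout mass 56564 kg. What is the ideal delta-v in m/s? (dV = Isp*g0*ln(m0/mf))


Ve = 281 * 9.81 = 2756.61 m/s
dV = 2756.61 * ln(167668/56564) = 2995 m/s

2995 m/s


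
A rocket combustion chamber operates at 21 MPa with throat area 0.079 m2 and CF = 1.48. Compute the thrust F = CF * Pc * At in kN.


F = 1.48 * 21e6 * 0.079 = 2.4553e+06 N = 2455.3 kN

2455.3 kN


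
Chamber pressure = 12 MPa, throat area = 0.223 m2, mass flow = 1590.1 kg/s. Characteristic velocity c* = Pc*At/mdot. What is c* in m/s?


c* = 12e6 * 0.223 / 1590.1 = 1683 m/s

1683 m/s


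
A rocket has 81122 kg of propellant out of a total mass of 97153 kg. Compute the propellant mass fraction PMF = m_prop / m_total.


PMF = 81122 / 97153 = 0.835

0.835


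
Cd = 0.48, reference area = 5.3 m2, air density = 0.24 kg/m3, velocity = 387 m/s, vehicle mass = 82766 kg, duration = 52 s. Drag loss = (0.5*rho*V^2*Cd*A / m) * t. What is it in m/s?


D = 0.5 * 0.24 * 387^2 * 0.48 * 5.3 = 45721.48 N
a = 45721.48 / 82766 = 0.5524 m/s2
dV = 0.5524 * 52 = 28.7 m/s

28.7 m/s


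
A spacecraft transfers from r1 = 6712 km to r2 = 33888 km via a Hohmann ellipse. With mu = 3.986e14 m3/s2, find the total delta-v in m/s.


V1 = sqrt(mu/r1) = 7706.24 m/s
dV1 = V1*(sqrt(2*r2/(r1+r2)) - 1) = 2250.51 m/s
V2 = sqrt(mu/r2) = 3429.62 m/s
dV2 = V2*(1 - sqrt(2*r1/(r1+r2))) = 1457.54 m/s
Total dV = 3708 m/s

3708 m/s


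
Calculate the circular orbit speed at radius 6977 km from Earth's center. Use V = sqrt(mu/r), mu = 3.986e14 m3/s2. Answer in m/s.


V = sqrt(3.986e14 / 6977000) = 7558 m/s

7558 m/s


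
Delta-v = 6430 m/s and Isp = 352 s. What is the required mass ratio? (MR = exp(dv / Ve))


Ve = 352 * 9.81 = 3453.12 m/s
MR = exp(6430 / 3453.12) = 6.437

6.437


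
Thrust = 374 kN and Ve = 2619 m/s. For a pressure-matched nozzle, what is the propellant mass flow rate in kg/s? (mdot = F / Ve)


mdot = F / Ve = 374000 / 2619 = 142.8 kg/s

142.8 kg/s


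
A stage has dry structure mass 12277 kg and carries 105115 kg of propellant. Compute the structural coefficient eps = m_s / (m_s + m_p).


eps = 12277 / (12277 + 105115) = 0.1046

0.1046


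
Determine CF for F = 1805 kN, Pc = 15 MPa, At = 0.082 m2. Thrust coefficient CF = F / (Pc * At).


CF = 1805000 / (15e6 * 0.082) = 1.47

1.47


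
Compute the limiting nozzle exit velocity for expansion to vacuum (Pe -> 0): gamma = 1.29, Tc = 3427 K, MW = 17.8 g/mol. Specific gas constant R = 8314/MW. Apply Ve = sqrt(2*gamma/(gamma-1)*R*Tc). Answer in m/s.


R = 8314 / 17.8 = 467.08 J/(kg.K)
Ve = sqrt(2 * 1.29 / (1.29 - 1) * 467.08 * 3427) = 3774 m/s

3774 m/s


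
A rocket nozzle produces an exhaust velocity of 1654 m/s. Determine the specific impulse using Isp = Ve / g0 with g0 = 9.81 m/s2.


Isp = Ve / g0 = 1654 / 9.81 = 168.6 s

168.6 s


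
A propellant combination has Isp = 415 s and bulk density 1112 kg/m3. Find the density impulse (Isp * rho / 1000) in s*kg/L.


rho*Isp = 415 * 1112 / 1000 = 461 s*kg/L

461 s*kg/L


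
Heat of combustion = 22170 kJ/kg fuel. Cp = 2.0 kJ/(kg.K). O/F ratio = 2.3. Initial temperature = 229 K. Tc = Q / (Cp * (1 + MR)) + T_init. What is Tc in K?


Tc = 22170 / (2.0 * (1 + 2.3)) + 229 = 3588 K

3588 K


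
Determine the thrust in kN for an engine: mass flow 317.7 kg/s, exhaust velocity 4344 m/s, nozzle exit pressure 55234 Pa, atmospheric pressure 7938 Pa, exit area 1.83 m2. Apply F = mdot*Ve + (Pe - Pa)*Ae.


F = 317.7 * 4344 + (55234 - 7938) * 1.83 = 1.4666e+06 N = 1466.6 kN

1466.6 kN


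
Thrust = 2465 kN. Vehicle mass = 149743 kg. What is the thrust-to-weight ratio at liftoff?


TWR = 2465000 / (149743 * 9.81) = 1.68

1.68


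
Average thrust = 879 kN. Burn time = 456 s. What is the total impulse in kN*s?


It = 879 * 456 = 400824 kN*s

400824 kN*s


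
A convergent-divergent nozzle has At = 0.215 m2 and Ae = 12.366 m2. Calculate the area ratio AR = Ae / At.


AR = 12.366 / 0.215 = 57.5

57.5


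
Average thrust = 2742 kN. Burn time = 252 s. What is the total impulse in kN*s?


It = 2742 * 252 = 690984 kN*s

690984 kN*s


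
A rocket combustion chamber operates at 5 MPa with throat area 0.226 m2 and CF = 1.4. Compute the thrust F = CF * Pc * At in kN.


F = 1.4 * 5e6 * 0.226 = 1.5820e+06 N = 1582.0 kN

1582.0 kN


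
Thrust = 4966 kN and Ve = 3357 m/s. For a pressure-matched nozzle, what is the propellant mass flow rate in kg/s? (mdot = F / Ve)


mdot = F / Ve = 4966000 / 3357 = 1479.3 kg/s

1479.3 kg/s


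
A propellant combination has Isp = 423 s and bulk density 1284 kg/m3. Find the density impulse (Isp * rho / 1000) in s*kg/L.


rho*Isp = 423 * 1284 / 1000 = 543 s*kg/L

543 s*kg/L


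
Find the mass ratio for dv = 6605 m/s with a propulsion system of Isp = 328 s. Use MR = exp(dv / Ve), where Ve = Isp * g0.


Ve = 328 * 9.81 = 3217.68 m/s
MR = exp(6605 / 3217.68) = 7.789

7.789


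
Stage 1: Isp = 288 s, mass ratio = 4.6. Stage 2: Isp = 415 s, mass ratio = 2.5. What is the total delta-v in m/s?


dV1 = 288 * 9.81 * ln(4.6) = 4311.5 m/s
dV2 = 415 * 9.81 * ln(2.5) = 3730.4 m/s
Total dV = 4311.5 + 3730.4 = 8041.9 m/s ~ 8042 m/s

8042 m/s


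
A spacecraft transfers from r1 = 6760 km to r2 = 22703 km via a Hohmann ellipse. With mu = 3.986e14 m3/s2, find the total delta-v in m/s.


V1 = sqrt(mu/r1) = 7678.83 m/s
dV1 = V1*(sqrt(2*r2/(r1+r2)) - 1) = 1853.81 m/s
V2 = sqrt(mu/r2) = 4190.13 m/s
dV2 = V2*(1 - sqrt(2*r1/(r1+r2))) = 1351.7 m/s
Total dV = 3206 m/s

3206 m/s


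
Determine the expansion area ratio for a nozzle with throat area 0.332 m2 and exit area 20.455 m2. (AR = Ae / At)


AR = 20.455 / 0.332 = 61.6

61.6


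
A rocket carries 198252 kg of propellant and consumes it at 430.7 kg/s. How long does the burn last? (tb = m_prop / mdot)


tb = 198252 / 430.7 = 460.3 s

460.3 s


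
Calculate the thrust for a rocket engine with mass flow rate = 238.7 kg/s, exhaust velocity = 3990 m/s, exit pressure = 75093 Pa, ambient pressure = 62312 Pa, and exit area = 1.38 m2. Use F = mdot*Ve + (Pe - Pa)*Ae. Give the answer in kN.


F = 238.7 * 3990 + (75093 - 62312) * 1.38 = 970051.0 N = 970.1 kN

970.1 kN


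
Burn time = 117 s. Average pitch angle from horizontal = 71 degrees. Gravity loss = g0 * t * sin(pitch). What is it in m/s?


GL = 9.81 * 117 * sin(71 deg) = 1085 m/s

1085 m/s


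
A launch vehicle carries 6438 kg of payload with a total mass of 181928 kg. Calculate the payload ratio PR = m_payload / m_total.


PR = 6438 / 181928 = 0.0354

0.0354


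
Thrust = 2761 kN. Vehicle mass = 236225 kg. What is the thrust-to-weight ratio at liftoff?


TWR = 2761000 / (236225 * 9.81) = 1.19

1.19


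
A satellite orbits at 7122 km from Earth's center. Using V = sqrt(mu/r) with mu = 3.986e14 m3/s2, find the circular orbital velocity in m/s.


V = sqrt(3.986e14 / 7122000) = 7481 m/s

7481 m/s


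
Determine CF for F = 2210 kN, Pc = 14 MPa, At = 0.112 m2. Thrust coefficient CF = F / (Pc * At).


CF = 2210000 / (14e6 * 0.112) = 1.41

1.41


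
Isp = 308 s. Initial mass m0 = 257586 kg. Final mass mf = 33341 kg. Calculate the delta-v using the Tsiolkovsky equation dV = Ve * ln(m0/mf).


Ve = 308 * 9.81 = 3021.48 m/s
dV = 3021.48 * ln(257586/33341) = 6178 m/s

6178 m/s


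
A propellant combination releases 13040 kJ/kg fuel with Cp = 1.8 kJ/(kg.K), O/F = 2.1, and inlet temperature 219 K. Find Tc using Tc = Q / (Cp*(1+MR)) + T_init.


Tc = 13040 / (1.8 * (1 + 2.1)) + 219 = 2556 K

2556 K


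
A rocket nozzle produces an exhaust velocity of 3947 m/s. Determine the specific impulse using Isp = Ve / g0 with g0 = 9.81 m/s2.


Isp = Ve / g0 = 3947 / 9.81 = 402.3 s

402.3 s


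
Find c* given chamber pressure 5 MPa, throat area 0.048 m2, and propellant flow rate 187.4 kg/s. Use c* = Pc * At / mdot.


c* = 5e6 * 0.048 / 187.4 = 1281 m/s

1281 m/s


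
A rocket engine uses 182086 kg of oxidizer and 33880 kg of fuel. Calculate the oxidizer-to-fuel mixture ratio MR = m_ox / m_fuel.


MR = 182086 / 33880 = 5.37

5.37


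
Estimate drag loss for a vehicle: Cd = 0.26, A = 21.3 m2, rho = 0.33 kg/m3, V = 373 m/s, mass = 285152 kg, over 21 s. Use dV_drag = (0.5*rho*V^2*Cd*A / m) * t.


D = 0.5 * 0.33 * 373^2 * 0.26 * 21.3 = 127131.91 N
a = 127131.91 / 285152 = 0.4458 m/s2
dV = 0.4458 * 21 = 9.4 m/s

9.4 m/s


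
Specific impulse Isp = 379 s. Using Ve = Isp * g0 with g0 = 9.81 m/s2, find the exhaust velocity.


Ve = Isp * g0 = 379 * 9.81 = 3718.0 m/s

3718.0 m/s


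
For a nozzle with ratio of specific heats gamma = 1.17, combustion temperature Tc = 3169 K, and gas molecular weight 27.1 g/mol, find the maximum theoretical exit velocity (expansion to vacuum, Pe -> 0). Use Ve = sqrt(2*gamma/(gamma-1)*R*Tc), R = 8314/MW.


R = 8314 / 27.1 = 306.79 J/(kg.K)
Ve = sqrt(2 * 1.17 / (1.17 - 1) * 306.79 * 3169) = 3658 m/s

3658 m/s


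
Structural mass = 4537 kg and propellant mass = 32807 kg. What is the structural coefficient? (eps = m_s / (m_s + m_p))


eps = 4537 / (4537 + 32807) = 0.1215

0.1215


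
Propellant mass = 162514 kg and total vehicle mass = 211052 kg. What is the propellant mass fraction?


PMF = 162514 / 211052 = 0.77

0.77


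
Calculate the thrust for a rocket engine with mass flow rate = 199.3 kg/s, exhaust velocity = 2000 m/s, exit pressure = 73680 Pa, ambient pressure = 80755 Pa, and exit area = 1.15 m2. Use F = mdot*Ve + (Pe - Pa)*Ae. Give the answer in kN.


F = 199.3 * 2000 + (73680 - 80755) * 1.15 = 390464.0 N = 390.5 kN

390.5 kN


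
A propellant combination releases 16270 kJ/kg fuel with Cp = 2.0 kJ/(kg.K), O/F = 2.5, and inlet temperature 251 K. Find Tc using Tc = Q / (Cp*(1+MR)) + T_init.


Tc = 16270 / (2.0 * (1 + 2.5)) + 251 = 2575 K

2575 K


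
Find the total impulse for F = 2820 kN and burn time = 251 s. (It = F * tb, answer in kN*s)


It = 2820 * 251 = 707820 kN*s

707820 kN*s


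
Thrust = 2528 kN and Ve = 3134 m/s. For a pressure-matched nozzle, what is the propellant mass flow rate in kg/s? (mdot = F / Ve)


mdot = F / Ve = 2528000 / 3134 = 806.6 kg/s

806.6 kg/s


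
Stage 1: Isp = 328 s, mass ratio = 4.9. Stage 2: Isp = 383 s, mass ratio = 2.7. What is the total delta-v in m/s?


dV1 = 328 * 9.81 * ln(4.9) = 5113.7 m/s
dV2 = 383 * 9.81 * ln(2.7) = 3731.9 m/s
Total dV = 5113.7 + 3731.9 = 8845.6 m/s ~ 8846 m/s

8846 m/s


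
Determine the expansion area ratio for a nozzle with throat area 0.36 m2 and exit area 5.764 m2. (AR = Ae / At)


AR = 5.764 / 0.36 = 16.0

16.0


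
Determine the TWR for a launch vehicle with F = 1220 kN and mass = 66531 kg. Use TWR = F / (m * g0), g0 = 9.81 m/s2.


TWR = 1220000 / (66531 * 9.81) = 1.87

1.87


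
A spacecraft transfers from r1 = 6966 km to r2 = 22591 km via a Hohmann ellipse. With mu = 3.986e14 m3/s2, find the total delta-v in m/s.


V1 = sqrt(mu/r1) = 7564.44 m/s
dV1 = V1*(sqrt(2*r2/(r1+r2)) - 1) = 1788.1 m/s
V2 = sqrt(mu/r2) = 4200.5 m/s
dV2 = V2*(1 - sqrt(2*r1/(r1+r2))) = 1316.62 m/s
Total dV = 3105 m/s

3105 m/s


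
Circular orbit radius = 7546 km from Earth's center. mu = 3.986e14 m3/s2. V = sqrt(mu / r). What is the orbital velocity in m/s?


V = sqrt(3.986e14 / 7546000) = 7268 m/s

7268 m/s


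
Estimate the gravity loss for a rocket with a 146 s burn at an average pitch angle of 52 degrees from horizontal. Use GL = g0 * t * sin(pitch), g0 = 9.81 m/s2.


GL = 9.81 * 146 * sin(52 deg) = 1129 m/s

1129 m/s


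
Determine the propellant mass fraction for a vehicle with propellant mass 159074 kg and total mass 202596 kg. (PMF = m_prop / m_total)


PMF = 159074 / 202596 = 0.785

0.785


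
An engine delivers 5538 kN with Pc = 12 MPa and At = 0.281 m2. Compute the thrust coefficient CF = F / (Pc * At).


CF = 5538000 / (12e6 * 0.281) = 1.64

1.64


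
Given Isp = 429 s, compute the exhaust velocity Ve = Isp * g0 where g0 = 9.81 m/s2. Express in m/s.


Ve = Isp * g0 = 429 * 9.81 = 4208.5 m/s

4208.5 m/s


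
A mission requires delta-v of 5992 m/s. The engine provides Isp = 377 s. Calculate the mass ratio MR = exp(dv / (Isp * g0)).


Ve = 377 * 9.81 = 3698.37 m/s
MR = exp(5992 / 3698.37) = 5.054

5.054


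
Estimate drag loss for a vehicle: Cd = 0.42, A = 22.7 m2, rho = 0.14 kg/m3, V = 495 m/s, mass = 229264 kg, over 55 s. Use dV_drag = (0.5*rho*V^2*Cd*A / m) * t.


D = 0.5 * 0.14 * 495^2 * 0.42 * 22.7 = 163524.78 N
a = 163524.78 / 229264 = 0.7133 m/s2
dV = 0.7133 * 55 = 39.2 m/s

39.2 m/s


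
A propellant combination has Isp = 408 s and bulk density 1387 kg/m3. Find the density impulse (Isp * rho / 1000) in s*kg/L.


rho*Isp = 408 * 1387 / 1000 = 566 s*kg/L

566 s*kg/L


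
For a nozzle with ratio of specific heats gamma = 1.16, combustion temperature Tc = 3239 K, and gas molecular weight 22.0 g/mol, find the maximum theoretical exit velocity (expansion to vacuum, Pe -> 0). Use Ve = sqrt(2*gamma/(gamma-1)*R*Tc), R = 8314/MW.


R = 8314 / 22.0 = 377.91 J/(kg.K)
Ve = sqrt(2 * 1.16 / (1.16 - 1) * 377.91 * 3239) = 4213 m/s

4213 m/s


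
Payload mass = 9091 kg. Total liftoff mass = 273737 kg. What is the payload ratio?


PR = 9091 / 273737 = 0.0332

0.0332


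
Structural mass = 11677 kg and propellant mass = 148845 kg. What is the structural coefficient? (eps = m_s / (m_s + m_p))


eps = 11677 / (11677 + 148845) = 0.0727

0.0727


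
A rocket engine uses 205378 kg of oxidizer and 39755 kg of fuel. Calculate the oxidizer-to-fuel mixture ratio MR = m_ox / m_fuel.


MR = 205378 / 39755 = 5.17

5.17


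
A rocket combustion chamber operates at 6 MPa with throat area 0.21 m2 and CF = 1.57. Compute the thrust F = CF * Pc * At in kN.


F = 1.57 * 6e6 * 0.21 = 1.9782e+06 N = 1978.2 kN

1978.2 kN


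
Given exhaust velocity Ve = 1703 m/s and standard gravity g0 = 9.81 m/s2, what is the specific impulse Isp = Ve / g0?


Isp = Ve / g0 = 1703 / 9.81 = 173.6 s

173.6 s


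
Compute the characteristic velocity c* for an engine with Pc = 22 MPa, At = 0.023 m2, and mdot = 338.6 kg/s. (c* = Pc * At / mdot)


c* = 22e6 * 0.023 / 338.6 = 1494 m/s

1494 m/s


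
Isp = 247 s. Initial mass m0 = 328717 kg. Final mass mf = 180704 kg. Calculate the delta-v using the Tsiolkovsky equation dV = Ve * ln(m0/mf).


Ve = 247 * 9.81 = 2423.07 m/s
dV = 2423.07 * ln(328717/180704) = 1450 m/s

1450 m/s
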